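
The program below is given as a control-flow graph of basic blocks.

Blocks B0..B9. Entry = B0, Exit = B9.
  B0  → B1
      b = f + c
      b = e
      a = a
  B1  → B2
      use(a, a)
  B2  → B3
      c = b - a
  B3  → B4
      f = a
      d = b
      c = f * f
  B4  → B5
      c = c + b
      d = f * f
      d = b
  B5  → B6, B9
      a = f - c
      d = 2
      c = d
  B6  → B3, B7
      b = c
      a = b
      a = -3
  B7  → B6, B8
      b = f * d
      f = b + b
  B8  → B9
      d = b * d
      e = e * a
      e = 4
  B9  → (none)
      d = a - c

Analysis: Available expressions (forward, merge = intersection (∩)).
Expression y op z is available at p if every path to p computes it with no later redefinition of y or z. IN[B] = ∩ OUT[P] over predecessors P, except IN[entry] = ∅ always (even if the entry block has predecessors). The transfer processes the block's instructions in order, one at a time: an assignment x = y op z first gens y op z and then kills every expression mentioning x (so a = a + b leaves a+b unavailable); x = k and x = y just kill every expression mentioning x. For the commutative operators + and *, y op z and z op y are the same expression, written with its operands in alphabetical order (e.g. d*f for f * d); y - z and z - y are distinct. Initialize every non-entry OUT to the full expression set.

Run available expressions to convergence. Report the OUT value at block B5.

Answer: {f*f}

Trace:
Fixpoint table:
  B0: | IN={} | OUT={c+f}
  B1: | IN={c+f} | OUT={c+f}
  B2: | IN={c+f} | OUT={b-a}
  B3: | IN={} | OUT={f*f}
  B4: | IN={f*f} | OUT={f*f}
  B5: | IN={f*f} | OUT={f*f}
  B6: | IN={} | OUT={}
  B7: | IN={} | OUT={b+b}
  B8: | IN={b+b} | OUT={b+b}
  B9: | IN={} | OUT={a-c}

Merge at B5: IN[B5] = OUT[B4] = {f*f}
Applying B5's transfer function to that IN value gives OUT[B5] (row B5 above).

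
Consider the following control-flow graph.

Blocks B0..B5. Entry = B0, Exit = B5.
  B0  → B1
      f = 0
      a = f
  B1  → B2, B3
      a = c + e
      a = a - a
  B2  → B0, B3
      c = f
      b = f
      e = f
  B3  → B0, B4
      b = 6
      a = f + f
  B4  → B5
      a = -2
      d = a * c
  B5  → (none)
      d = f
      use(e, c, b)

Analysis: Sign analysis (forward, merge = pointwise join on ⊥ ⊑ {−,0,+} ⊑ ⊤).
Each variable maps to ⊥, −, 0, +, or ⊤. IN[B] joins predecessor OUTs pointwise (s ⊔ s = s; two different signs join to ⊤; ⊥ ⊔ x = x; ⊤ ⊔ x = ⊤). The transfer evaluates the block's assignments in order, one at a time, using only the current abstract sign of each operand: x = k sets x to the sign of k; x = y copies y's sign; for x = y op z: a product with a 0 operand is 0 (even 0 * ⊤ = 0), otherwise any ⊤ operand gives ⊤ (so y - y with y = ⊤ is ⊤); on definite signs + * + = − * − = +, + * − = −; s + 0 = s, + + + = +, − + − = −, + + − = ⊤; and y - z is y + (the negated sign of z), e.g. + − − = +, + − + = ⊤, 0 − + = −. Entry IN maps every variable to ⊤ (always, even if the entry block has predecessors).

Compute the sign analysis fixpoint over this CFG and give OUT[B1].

Answer: {a: ⊤, b: ⊤, c: ⊤, d: ⊤, e: ⊤, f: 0}

Derivation:
Converged values:
  B0: | IN=(all ⊤) | OUT={a:0, f:0; rest ⊤}
  B1: | IN={a:0, f:0; rest ⊤} | OUT={f:0; rest ⊤}
  B2: | IN={f:0; rest ⊤} | OUT={b:0, c:0, e:0, f:0; rest ⊤}
  B3: | IN={f:0; rest ⊤} | OUT={a:0, b:+, f:0; rest ⊤}
  B4: | IN={a:0, b:+, f:0; rest ⊤} | OUT={a:-, b:+, f:0; rest ⊤}
  B5: | IN={a:-, b:+, f:0; rest ⊤} | OUT={a:-, b:+, d:0, f:0; rest ⊤}

Merge at B1: IN[B1] = OUT[B0] = {a: 0, b: ⊤, c: ⊤, d: ⊤, e: ⊤, f: 0}
Applying B1's transfer function to that IN value gives OUT[B1] (row B1 above).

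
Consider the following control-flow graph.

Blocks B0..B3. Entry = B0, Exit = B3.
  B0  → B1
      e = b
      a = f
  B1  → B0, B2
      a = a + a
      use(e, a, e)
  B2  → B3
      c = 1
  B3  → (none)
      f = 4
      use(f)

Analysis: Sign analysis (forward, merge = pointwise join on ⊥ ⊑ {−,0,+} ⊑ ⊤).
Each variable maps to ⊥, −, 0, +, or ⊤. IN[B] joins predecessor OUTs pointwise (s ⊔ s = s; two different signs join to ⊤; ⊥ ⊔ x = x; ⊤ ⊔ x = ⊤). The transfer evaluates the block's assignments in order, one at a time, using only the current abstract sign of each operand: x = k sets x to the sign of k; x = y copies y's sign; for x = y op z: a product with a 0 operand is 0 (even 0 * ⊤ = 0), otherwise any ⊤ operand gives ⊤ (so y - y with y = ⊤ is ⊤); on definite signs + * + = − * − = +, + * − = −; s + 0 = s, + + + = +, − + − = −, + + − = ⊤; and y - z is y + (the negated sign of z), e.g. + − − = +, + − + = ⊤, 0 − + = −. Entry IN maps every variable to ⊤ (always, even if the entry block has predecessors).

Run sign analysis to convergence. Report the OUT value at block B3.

Answer: {a: ⊤, b: ⊤, c: +, d: ⊤, e: ⊤, f: +}

Trace:
Per-block solution:
  B0: | IN=(all ⊤) | OUT=(all ⊤)
  B1: | IN=(all ⊤) | OUT=(all ⊤)
  B2: | IN=(all ⊤) | OUT={c:+; rest ⊤}
  B3: | IN={c:+; rest ⊤} | OUT={c:+, f:+; rest ⊤}

Merge at B3: IN[B3] = OUT[B2] = {a: ⊤, b: ⊤, c: +, d: ⊤, e: ⊤, f: ⊤}
Applying B3's transfer function to that IN value gives OUT[B3] (row B3 above).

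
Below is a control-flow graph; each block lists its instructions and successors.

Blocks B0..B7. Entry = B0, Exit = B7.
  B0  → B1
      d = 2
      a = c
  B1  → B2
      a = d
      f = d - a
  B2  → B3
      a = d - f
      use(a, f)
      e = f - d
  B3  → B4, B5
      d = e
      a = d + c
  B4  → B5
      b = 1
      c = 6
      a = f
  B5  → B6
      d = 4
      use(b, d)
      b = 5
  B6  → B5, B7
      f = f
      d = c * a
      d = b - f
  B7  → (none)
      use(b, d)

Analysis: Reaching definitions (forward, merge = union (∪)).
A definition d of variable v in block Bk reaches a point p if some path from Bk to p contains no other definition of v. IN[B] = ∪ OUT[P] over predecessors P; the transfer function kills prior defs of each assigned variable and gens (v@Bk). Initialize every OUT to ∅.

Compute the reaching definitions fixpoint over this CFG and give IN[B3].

Converged values:
  B0:  IN={}  OUT={a@B0, d@B0}
  B1:  IN={a@B0, d@B0}  OUT={a@B1, d@B0, f@B1}
  B2:  IN={a@B1, d@B0, f@B1}  OUT={a@B2, d@B0, e@B2, f@B1}
  B3:  IN={a@B2, d@B0, e@B2, f@B1}  OUT={a@B3, d@B3, e@B2, f@B1}
  B4:  IN={a@B3, d@B3, e@B2, f@B1}  OUT={a@B4, b@B4, c@B4, d@B3, e@B2, f@B1}
  B5:  IN={a@B3, a@B4, b@B4, b@B5, c@B4, d@B3, d@B6, e@B2, f@B1, f@B6}  OUT={a@B3, a@B4, b@B5, c@B4, d@B5, e@B2, f@B1, f@B6}
  B6:  IN={a@B3, a@B4, b@B5, c@B4, d@B5, e@B2, f@B1, f@B6}  OUT={a@B3, a@B4, b@B5, c@B4, d@B6, e@B2, f@B6}
  B7:  IN={a@B3, a@B4, b@B5, c@B4, d@B6, e@B2, f@B6}  OUT={a@B3, a@B4, b@B5, c@B4, d@B6, e@B2, f@B6}

Merge at B3: IN[B3] = OUT[B2] = {a@B2, d@B0, e@B2, f@B1}

Answer: {a@B2, d@B0, e@B2, f@B1}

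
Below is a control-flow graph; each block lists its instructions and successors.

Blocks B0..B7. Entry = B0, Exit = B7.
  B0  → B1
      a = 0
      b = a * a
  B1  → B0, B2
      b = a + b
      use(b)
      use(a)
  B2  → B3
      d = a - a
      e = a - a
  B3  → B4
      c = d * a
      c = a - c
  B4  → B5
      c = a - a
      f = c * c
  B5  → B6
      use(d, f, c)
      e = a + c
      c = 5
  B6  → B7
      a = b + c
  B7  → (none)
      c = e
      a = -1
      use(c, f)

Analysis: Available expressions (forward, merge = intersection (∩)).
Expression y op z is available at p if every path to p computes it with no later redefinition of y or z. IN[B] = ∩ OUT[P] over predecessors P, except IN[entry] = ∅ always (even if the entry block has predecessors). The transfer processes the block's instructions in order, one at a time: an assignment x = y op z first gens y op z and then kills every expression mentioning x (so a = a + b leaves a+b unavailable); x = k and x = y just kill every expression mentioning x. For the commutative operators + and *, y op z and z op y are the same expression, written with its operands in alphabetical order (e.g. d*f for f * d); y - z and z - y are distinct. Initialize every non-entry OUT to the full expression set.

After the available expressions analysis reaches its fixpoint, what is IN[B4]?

Per-block solution:
  B0:   IN={}   OUT={a*a}
  B1:   IN={a*a}   OUT={a*a}
  B2:   IN={a*a}   OUT={a*a, a-a}
  B3:   IN={a*a, a-a}   OUT={a*a, a*d, a-a}
  B4:   IN={a*a, a*d, a-a}   OUT={a*a, a*d, a-a, c*c}
  B5:   IN={a*a, a*d, a-a, c*c}   OUT={a*a, a*d, a-a}
  B6:   IN={a*a, a*d, a-a}   OUT={b+c}
  B7:   IN={b+c}   OUT={}

Merge at B4: IN[B4] = OUT[B3] = {a*a, a*d, a-a}

Answer: {a*a, a*d, a-a}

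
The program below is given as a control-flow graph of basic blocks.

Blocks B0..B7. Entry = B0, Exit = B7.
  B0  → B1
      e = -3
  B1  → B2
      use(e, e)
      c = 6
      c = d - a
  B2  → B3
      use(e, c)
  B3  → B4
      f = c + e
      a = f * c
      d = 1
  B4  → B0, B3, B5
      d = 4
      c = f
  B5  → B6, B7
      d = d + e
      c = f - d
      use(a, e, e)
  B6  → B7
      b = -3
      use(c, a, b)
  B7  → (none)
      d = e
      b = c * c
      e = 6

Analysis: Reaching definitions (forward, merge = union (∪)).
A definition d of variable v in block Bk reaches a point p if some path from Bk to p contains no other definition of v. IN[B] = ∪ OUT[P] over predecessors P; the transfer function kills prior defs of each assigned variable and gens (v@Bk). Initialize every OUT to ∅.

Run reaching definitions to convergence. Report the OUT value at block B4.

Answer: {a@B3, c@B4, d@B4, e@B0, f@B3}

Working:
Fixpoint table:
  B0:  IN={a@B3, c@B4, d@B4, e@B0, f@B3}  OUT={a@B3, c@B4, d@B4, e@B0, f@B3}
  B1:  IN={a@B3, c@B4, d@B4, e@B0, f@B3}  OUT={a@B3, c@B1, d@B4, e@B0, f@B3}
  B2:  IN={a@B3, c@B1, d@B4, e@B0, f@B3}  OUT={a@B3, c@B1, d@B4, e@B0, f@B3}
  B3:  IN={a@B3, c@B1, c@B4, d@B4, e@B0, f@B3}  OUT={a@B3, c@B1, c@B4, d@B3, e@B0, f@B3}
  B4:  IN={a@B3, c@B1, c@B4, d@B3, e@B0, f@B3}  OUT={a@B3, c@B4, d@B4, e@B0, f@B3}
  B5:  IN={a@B3, c@B4, d@B4, e@B0, f@B3}  OUT={a@B3, c@B5, d@B5, e@B0, f@B3}
  B6:  IN={a@B3, c@B5, d@B5, e@B0, f@B3}  OUT={a@B3, b@B6, c@B5, d@B5, e@B0, f@B3}
  B7:  IN={a@B3, b@B6, c@B5, d@B5, e@B0, f@B3}  OUT={a@B3, b@B7, c@B5, d@B7, e@B7, f@B3}

Merge at B4: IN[B4] = OUT[B3] = {a@B3, c@B1, c@B4, d@B3, e@B0, f@B3}
Applying B4's transfer function to that IN value gives OUT[B4] (row B4 above).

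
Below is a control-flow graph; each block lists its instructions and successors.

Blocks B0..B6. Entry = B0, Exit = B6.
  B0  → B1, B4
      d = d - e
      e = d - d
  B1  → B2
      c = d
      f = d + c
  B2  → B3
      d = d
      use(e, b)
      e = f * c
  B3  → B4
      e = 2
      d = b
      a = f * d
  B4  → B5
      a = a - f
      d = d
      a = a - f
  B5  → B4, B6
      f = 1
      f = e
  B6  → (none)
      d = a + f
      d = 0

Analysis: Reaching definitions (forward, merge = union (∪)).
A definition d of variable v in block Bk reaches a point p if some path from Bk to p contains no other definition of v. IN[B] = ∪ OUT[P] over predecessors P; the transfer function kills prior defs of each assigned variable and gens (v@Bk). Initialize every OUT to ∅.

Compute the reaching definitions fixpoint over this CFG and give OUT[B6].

Answer: {a@B4, c@B1, d@B6, e@B0, e@B3, f@B5}

Trace:
Fixpoint table:
  B0: | IN={} | OUT={d@B0, e@B0}
  B1: | IN={d@B0, e@B0} | OUT={c@B1, d@B0, e@B0, f@B1}
  B2: | IN={c@B1, d@B0, e@B0, f@B1} | OUT={c@B1, d@B2, e@B2, f@B1}
  B3: | IN={c@B1, d@B2, e@B2, f@B1} | OUT={a@B3, c@B1, d@B3, e@B3, f@B1}
  B4: | IN={a@B3, a@B4, c@B1, d@B0, d@B3, d@B4, e@B0, e@B3, f@B1, f@B5} | OUT={a@B4, c@B1, d@B4, e@B0, e@B3, f@B1, f@B5}
  B5: | IN={a@B4, c@B1, d@B4, e@B0, e@B3, f@B1, f@B5} | OUT={a@B4, c@B1, d@B4, e@B0, e@B3, f@B5}
  B6: | IN={a@B4, c@B1, d@B4, e@B0, e@B3, f@B5} | OUT={a@B4, c@B1, d@B6, e@B0, e@B3, f@B5}

Merge at B6: IN[B6] = OUT[B5] = {a@B4, c@B1, d@B4, e@B0, e@B3, f@B5}
Applying B6's transfer function to that IN value gives OUT[B6] (row B6 above).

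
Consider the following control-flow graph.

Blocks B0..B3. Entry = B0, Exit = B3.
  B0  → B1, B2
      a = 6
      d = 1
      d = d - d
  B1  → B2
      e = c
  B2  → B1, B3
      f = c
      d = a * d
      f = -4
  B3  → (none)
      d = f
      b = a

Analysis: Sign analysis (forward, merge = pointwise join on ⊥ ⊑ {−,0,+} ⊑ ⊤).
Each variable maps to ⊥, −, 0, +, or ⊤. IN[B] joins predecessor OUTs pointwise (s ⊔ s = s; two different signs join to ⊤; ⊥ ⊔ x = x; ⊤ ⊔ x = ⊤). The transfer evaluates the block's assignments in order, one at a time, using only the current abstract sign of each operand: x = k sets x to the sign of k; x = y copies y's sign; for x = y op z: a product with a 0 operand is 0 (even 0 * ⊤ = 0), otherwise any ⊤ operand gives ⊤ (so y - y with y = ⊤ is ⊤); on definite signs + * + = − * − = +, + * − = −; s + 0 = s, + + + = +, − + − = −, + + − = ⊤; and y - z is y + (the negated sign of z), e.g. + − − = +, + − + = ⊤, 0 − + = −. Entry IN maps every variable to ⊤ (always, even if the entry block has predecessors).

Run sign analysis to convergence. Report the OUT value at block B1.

Fixpoint table:
  B0:  IN=(all ⊤)  OUT={a:+; rest ⊤}
  B1:  IN={a:+; rest ⊤}  OUT={a:+; rest ⊤}
  B2:  IN={a:+; rest ⊤}  OUT={a:+, f:-; rest ⊤}
  B3:  IN={a:+, f:-; rest ⊤}  OUT={a:+, b:+, d:-, f:-; rest ⊤}

Merge at B1: IN[B1] = OUT[B0] ⊔ OUT[B2] = {a: +, b: ⊤, c: ⊤, d: ⊤, e: ⊤, f: ⊤}
Applying B1's transfer function to that IN value gives OUT[B1] (row B1 above).

Answer: {a: +, b: ⊤, c: ⊤, d: ⊤, e: ⊤, f: ⊤}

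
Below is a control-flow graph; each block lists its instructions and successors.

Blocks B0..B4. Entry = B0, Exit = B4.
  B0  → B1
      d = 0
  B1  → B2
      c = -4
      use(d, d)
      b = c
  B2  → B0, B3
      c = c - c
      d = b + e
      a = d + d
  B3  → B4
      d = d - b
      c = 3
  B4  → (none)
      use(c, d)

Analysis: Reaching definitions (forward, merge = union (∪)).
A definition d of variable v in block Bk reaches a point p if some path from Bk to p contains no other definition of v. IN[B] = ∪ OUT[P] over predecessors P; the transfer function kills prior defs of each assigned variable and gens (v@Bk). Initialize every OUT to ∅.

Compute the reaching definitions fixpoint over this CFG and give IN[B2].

Per-block solution:
  B0:   IN={a@B2, b@B1, c@B2, d@B2}   OUT={a@B2, b@B1, c@B2, d@B0}
  B1:   IN={a@B2, b@B1, c@B2, d@B0}   OUT={a@B2, b@B1, c@B1, d@B0}
  B2:   IN={a@B2, b@B1, c@B1, d@B0}   OUT={a@B2, b@B1, c@B2, d@B2}
  B3:   IN={a@B2, b@B1, c@B2, d@B2}   OUT={a@B2, b@B1, c@B3, d@B3}
  B4:   IN={a@B2, b@B1, c@B3, d@B3}   OUT={a@B2, b@B1, c@B3, d@B3}

Merge at B2: IN[B2] = OUT[B1] = {a@B2, b@B1, c@B1, d@B0}

Answer: {a@B2, b@B1, c@B1, d@B0}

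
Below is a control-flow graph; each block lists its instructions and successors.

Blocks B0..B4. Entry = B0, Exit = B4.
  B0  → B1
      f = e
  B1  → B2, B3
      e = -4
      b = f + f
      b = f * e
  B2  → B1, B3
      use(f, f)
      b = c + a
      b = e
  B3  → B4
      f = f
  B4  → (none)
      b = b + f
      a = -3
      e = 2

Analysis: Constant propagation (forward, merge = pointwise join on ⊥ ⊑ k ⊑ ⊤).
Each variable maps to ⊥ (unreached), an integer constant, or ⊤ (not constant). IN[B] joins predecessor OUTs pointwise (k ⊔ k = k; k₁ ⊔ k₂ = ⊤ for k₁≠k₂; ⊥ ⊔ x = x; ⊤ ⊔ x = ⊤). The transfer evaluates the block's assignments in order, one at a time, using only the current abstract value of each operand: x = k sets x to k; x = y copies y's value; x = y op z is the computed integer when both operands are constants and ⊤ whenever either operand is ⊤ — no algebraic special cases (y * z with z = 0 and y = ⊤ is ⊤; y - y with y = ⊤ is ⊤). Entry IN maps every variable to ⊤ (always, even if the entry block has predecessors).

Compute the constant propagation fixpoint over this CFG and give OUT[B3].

Answer: {a: ⊤, b: ⊤, c: ⊤, d: ⊤, e: -4, f: ⊤}

Derivation:
Converged values:
  B0:   IN=(all ⊤)   OUT=(all ⊤)
  B1:   IN=(all ⊤)   OUT={e:-4; rest ⊤}
  B2:   IN={e:-4; rest ⊤}   OUT={b:-4, e:-4; rest ⊤}
  B3:   IN={e:-4; rest ⊤}   OUT={e:-4; rest ⊤}
  B4:   IN={e:-4; rest ⊤}   OUT={a:-3, e:2; rest ⊤}

Merge at B3: IN[B3] = OUT[B1] ⊔ OUT[B2] = {a: ⊤, b: ⊤, c: ⊤, d: ⊤, e: -4, f: ⊤}
Applying B3's transfer function to that IN value gives OUT[B3] (row B3 above).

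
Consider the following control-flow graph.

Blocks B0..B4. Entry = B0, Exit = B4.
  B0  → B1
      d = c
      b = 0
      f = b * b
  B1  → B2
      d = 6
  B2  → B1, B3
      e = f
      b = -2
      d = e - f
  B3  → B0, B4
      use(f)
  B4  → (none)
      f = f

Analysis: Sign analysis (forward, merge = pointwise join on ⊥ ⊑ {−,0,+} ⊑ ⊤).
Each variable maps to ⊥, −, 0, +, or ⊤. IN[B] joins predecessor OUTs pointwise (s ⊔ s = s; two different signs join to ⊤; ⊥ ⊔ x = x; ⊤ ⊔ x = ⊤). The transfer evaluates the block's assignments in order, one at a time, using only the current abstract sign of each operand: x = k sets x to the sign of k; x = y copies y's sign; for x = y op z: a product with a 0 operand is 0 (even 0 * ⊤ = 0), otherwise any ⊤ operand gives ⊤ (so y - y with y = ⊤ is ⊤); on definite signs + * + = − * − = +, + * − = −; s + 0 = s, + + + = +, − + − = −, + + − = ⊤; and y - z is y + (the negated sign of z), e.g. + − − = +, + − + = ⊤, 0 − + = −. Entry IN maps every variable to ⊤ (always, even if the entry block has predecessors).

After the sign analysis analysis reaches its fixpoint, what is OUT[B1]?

Per-block solution:
  B0:   IN=(all ⊤)   OUT={b:0, f:0; rest ⊤}
  B1:   IN={f:0; rest ⊤}   OUT={d:+, f:0; rest ⊤}
  B2:   IN={d:+, f:0; rest ⊤}   OUT={b:-, d:0, e:0, f:0; rest ⊤}
  B3:   IN={b:-, d:0, e:0, f:0; rest ⊤}   OUT={b:-, d:0, e:0, f:0; rest ⊤}
  B4:   IN={b:-, d:0, e:0, f:0; rest ⊤}   OUT={b:-, d:0, e:0, f:0; rest ⊤}

Merge at B1: IN[B1] = OUT[B0] ⊔ OUT[B2] = {a: ⊤, b: ⊤, c: ⊤, d: ⊤, e: ⊤, f: 0}
Applying B1's transfer function to that IN value gives OUT[B1] (row B1 above).

Answer: {a: ⊤, b: ⊤, c: ⊤, d: +, e: ⊤, f: 0}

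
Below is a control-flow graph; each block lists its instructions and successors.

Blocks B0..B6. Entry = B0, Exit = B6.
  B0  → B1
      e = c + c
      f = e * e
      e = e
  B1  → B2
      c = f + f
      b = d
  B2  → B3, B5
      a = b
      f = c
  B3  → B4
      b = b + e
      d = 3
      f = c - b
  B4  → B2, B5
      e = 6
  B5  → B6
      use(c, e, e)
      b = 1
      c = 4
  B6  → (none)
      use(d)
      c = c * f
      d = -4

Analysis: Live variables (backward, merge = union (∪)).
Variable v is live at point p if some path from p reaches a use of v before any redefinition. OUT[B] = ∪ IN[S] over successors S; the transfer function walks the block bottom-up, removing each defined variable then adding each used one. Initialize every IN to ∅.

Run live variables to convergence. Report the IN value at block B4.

Answer: {b, c, d, f}

Derivation:
Converged values:
  B0: | IN={c, d} | OUT={d, e, f}
  B1: | IN={d, e, f} | OUT={b, c, d, e}
  B2: | IN={b, c, d, e} | OUT={b, c, d, e, f}
  B3: | IN={b, c, e} | OUT={b, c, d, f}
  B4: | IN={b, c, d, f} | OUT={b, c, d, e, f}
  B5: | IN={c, d, e, f} | OUT={c, d, f}
  B6: | IN={c, d, f} | OUT={}

Merge at B4: OUT[B4] = IN[B2] ⊔ IN[B5] = {b, c, d, e, f}
Applying B4's transfer function to that OUT value gives IN[B4] (row B4 above).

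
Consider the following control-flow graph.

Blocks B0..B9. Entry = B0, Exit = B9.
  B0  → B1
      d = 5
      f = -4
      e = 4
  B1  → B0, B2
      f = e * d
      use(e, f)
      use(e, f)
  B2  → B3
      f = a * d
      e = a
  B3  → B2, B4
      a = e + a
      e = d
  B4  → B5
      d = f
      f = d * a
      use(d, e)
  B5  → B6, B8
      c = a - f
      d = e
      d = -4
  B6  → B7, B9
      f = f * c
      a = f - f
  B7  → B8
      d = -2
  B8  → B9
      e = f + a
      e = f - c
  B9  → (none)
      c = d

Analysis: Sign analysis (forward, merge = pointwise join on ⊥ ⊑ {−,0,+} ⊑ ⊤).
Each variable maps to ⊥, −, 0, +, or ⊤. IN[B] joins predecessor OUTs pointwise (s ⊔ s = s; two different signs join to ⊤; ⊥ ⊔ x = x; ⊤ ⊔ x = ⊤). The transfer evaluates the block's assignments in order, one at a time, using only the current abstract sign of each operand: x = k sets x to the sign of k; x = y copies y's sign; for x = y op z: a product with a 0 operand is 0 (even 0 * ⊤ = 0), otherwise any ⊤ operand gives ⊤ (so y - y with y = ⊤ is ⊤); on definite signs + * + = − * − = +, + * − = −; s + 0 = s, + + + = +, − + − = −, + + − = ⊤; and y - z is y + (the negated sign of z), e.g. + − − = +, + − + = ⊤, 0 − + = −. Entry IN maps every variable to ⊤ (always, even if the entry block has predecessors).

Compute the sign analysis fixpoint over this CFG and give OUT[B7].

Converged values:
  B0:  IN=(all ⊤)  OUT={d:+, e:+, f:-; rest ⊤}
  B1:  IN={d:+, e:+, f:-; rest ⊤}  OUT={d:+, e:+, f:+; rest ⊤}
  B2:  IN={d:+, e:+; rest ⊤}  OUT={d:+; rest ⊤}
  B3:  IN={d:+; rest ⊤}  OUT={d:+, e:+; rest ⊤}
  B4:  IN={d:+, e:+; rest ⊤}  OUT={e:+; rest ⊤}
  B5:  IN={e:+; rest ⊤}  OUT={d:-, e:+; rest ⊤}
  B6:  IN={d:-, e:+; rest ⊤}  OUT={d:-, e:+; rest ⊤}
  B7:  IN={d:-, e:+; rest ⊤}  OUT={d:-, e:+; rest ⊤}
  B8:  IN={d:-, e:+; rest ⊤}  OUT={d:-; rest ⊤}
  B9:  IN={d:-; rest ⊤}  OUT={c:-, d:-; rest ⊤}

Merge at B7: IN[B7] = OUT[B6] = {a: ⊤, b: ⊤, c: ⊤, d: -, e: +, f: ⊤}
Applying B7's transfer function to that IN value gives OUT[B7] (row B7 above).

Answer: {a: ⊤, b: ⊤, c: ⊤, d: -, e: +, f: ⊤}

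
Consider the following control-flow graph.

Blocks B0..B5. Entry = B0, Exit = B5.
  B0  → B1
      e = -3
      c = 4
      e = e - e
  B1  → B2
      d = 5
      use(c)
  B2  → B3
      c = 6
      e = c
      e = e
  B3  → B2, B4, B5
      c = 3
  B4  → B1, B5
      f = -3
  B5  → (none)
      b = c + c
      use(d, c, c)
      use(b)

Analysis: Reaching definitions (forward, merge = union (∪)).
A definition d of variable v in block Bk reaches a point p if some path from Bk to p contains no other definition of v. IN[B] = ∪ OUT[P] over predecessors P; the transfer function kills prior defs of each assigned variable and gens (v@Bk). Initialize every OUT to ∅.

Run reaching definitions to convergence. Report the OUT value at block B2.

Per-block solution:
  B0: | IN={} | OUT={c@B0, e@B0}
  B1: | IN={c@B0, c@B3, d@B1, e@B0, e@B2, f@B4} | OUT={c@B0, c@B3, d@B1, e@B0, e@B2, f@B4}
  B2: | IN={c@B0, c@B3, d@B1, e@B0, e@B2, f@B4} | OUT={c@B2, d@B1, e@B2, f@B4}
  B3: | IN={c@B2, d@B1, e@B2, f@B4} | OUT={c@B3, d@B1, e@B2, f@B4}
  B4: | IN={c@B3, d@B1, e@B2, f@B4} | OUT={c@B3, d@B1, e@B2, f@B4}
  B5: | IN={c@B3, d@B1, e@B2, f@B4} | OUT={b@B5, c@B3, d@B1, e@B2, f@B4}

Merge at B2: IN[B2] = OUT[B1] ⊔ OUT[B3] = {c@B0, c@B3, d@B1, e@B0, e@B2, f@B4}
Applying B2's transfer function to that IN value gives OUT[B2] (row B2 above).

Answer: {c@B2, d@B1, e@B2, f@B4}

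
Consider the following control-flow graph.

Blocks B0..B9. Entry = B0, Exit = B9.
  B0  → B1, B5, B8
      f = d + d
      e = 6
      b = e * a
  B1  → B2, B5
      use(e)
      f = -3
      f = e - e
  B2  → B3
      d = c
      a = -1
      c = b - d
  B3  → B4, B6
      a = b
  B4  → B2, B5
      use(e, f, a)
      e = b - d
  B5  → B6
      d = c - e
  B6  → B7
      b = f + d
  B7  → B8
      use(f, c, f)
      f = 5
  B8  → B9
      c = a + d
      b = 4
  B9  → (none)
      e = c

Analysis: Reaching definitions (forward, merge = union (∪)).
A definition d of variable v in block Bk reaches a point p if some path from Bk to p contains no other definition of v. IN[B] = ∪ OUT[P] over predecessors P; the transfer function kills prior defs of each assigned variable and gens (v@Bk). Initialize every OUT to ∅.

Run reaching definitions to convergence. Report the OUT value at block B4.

Converged values:
  B0:  IN={}  OUT={b@B0, e@B0, f@B0}
  B1:  IN={b@B0, e@B0, f@B0}  OUT={b@B0, e@B0, f@B1}
  B2:  IN={a@B3, b@B0, c@B2, d@B2, e@B0, e@B4, f@B1}  OUT={a@B2, b@B0, c@B2, d@B2, e@B0, e@B4, f@B1}
  B3:  IN={a@B2, b@B0, c@B2, d@B2, e@B0, e@B4, f@B1}  OUT={a@B3, b@B0, c@B2, d@B2, e@B0, e@B4, f@B1}
  B4:  IN={a@B3, b@B0, c@B2, d@B2, e@B0, e@B4, f@B1}  OUT={a@B3, b@B0, c@B2, d@B2, e@B4, f@B1}
  B5:  IN={a@B3, b@B0, c@B2, d@B2, e@B0, e@B4, f@B0, f@B1}  OUT={a@B3, b@B0, c@B2, d@B5, e@B0, e@B4, f@B0, f@B1}
  B6:  IN={a@B3, b@B0, c@B2, d@B2, d@B5, e@B0, e@B4, f@B0, f@B1}  OUT={a@B3, b@B6, c@B2, d@B2, d@B5, e@B0, e@B4, f@B0, f@B1}
  B7:  IN={a@B3, b@B6, c@B2, d@B2, d@B5, e@B0, e@B4, f@B0, f@B1}  OUT={a@B3, b@B6, c@B2, d@B2, d@B5, e@B0, e@B4, f@B7}
  B8:  IN={a@B3, b@B0, b@B6, c@B2, d@B2, d@B5, e@B0, e@B4, f@B0, f@B7}  OUT={a@B3, b@B8, c@B8, d@B2, d@B5, e@B0, e@B4, f@B0, f@B7}
  B9:  IN={a@B3, b@B8, c@B8, d@B2, d@B5, e@B0, e@B4, f@B0, f@B7}  OUT={a@B3, b@B8, c@B8, d@B2, d@B5, e@B9, f@B0, f@B7}

Merge at B4: IN[B4] = OUT[B3] = {a@B3, b@B0, c@B2, d@B2, e@B0, e@B4, f@B1}
Applying B4's transfer function to that IN value gives OUT[B4] (row B4 above).

Answer: {a@B3, b@B0, c@B2, d@B2, e@B4, f@B1}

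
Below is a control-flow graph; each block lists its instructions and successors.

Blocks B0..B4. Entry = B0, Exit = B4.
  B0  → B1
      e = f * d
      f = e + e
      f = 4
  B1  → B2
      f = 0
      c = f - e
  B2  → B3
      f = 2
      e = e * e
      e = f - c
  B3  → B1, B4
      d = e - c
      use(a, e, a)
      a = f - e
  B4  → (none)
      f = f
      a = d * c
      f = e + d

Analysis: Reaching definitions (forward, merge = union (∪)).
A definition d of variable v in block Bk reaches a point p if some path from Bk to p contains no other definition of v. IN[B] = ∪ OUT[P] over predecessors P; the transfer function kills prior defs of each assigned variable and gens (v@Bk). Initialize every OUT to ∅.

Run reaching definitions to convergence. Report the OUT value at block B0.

Converged values:
  B0:   IN={}   OUT={e@B0, f@B0}
  B1:   IN={a@B3, c@B1, d@B3, e@B0, e@B2, f@B0, f@B2}   OUT={a@B3, c@B1, d@B3, e@B0, e@B2, f@B1}
  B2:   IN={a@B3, c@B1, d@B3, e@B0, e@B2, f@B1}   OUT={a@B3, c@B1, d@B3, e@B2, f@B2}
  B3:   IN={a@B3, c@B1, d@B3, e@B2, f@B2}   OUT={a@B3, c@B1, d@B3, e@B2, f@B2}
  B4:   IN={a@B3, c@B1, d@B3, e@B2, f@B2}   OUT={a@B4, c@B1, d@B3, e@B2, f@B4}

B0 is the boundary node: IN[B0] = {}
Applying B0's transfer function to that IN value gives OUT[B0] (row B0 above).

Answer: {e@B0, f@B0}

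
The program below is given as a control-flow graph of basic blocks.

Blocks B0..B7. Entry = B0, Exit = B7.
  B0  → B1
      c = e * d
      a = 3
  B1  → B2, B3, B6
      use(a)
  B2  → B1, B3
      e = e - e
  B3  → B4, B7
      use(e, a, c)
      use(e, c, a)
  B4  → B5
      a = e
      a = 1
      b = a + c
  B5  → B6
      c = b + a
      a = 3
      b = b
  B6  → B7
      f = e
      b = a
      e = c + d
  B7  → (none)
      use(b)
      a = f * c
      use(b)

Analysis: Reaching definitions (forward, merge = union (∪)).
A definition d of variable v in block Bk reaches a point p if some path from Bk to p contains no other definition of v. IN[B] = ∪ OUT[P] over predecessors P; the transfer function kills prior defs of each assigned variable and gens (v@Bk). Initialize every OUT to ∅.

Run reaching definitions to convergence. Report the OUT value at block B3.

Fixpoint table:
  B0: | IN={} | OUT={a@B0, c@B0}
  B1: | IN={a@B0, c@B0, e@B2} | OUT={a@B0, c@B0, e@B2}
  B2: | IN={a@B0, c@B0, e@B2} | OUT={a@B0, c@B0, e@B2}
  B3: | IN={a@B0, c@B0, e@B2} | OUT={a@B0, c@B0, e@B2}
  B4: | IN={a@B0, c@B0, e@B2} | OUT={a@B4, b@B4, c@B0, e@B2}
  B5: | IN={a@B4, b@B4, c@B0, e@B2} | OUT={a@B5, b@B5, c@B5, e@B2}
  B6: | IN={a@B0, a@B5, b@B5, c@B0, c@B5, e@B2} | OUT={a@B0, a@B5, b@B6, c@B0, c@B5, e@B6, f@B6}
  B7: | IN={a@B0, a@B5, b@B6, c@B0, c@B5, e@B2, e@B6, f@B6} | OUT={a@B7, b@B6, c@B0, c@B5, e@B2, e@B6, f@B6}

Merge at B3: IN[B3] = OUT[B1] ⊔ OUT[B2] = {a@B0, c@B0, e@B2}
Applying B3's transfer function to that IN value gives OUT[B3] (row B3 above).

Answer: {a@B0, c@B0, e@B2}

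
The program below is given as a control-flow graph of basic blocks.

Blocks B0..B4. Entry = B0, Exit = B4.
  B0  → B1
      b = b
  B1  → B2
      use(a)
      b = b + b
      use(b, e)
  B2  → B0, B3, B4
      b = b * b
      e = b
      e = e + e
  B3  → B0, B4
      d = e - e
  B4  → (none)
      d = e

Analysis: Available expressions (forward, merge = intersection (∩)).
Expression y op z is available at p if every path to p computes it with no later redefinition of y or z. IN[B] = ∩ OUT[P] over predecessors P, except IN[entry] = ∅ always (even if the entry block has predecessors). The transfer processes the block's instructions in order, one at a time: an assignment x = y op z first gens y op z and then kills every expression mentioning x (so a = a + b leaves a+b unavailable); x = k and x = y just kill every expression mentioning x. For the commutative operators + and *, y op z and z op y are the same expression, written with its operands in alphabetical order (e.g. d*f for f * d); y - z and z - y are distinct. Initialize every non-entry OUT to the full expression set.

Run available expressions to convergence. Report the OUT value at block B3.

Fixpoint table:
  B0:   IN={}   OUT={}
  B1:   IN={}   OUT={}
  B2:   IN={}   OUT={}
  B3:   IN={}   OUT={e-e}
  B4:   IN={}   OUT={}

Merge at B3: IN[B3] = OUT[B2] = {}
Applying B3's transfer function to that IN value gives OUT[B3] (row B3 above).

Answer: {e-e}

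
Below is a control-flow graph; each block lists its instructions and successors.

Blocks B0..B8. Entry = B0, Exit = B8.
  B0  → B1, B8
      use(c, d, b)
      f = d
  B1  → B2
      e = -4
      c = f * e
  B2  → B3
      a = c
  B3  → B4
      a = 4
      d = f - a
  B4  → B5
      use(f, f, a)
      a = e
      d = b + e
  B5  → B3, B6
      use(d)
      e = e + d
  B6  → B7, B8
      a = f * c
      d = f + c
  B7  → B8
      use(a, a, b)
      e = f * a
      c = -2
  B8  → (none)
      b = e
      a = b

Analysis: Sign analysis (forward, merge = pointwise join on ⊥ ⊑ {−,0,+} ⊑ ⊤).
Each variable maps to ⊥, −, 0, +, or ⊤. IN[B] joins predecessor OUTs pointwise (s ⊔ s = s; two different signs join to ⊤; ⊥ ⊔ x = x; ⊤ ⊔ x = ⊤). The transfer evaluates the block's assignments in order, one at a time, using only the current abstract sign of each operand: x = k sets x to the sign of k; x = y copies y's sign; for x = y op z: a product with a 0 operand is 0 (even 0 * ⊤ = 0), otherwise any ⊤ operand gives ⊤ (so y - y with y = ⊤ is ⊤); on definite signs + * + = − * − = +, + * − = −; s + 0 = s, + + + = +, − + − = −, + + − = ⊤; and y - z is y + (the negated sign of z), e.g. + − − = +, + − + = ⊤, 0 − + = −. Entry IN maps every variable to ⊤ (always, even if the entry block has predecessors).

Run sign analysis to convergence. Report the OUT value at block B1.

Answer: {a: ⊤, b: ⊤, c: ⊤, d: ⊤, e: -, f: ⊤}

Working:
Per-block solution:
  B0: | IN=(all ⊤) | OUT=(all ⊤)
  B1: | IN=(all ⊤) | OUT={e:-; rest ⊤}
  B2: | IN={e:-; rest ⊤} | OUT={e:-; rest ⊤}
  B3: | IN=(all ⊤) | OUT={a:+; rest ⊤}
  B4: | IN={a:+; rest ⊤} | OUT=(all ⊤)
  B5: | IN=(all ⊤) | OUT=(all ⊤)
  B6: | IN=(all ⊤) | OUT=(all ⊤)
  B7: | IN=(all ⊤) | OUT={c:-; rest ⊤}
  B8: | IN=(all ⊤) | OUT=(all ⊤)

Merge at B1: IN[B1] = OUT[B0] = {a: ⊤, b: ⊤, c: ⊤, d: ⊤, e: ⊤, f: ⊤}
Applying B1's transfer function to that IN value gives OUT[B1] (row B1 above).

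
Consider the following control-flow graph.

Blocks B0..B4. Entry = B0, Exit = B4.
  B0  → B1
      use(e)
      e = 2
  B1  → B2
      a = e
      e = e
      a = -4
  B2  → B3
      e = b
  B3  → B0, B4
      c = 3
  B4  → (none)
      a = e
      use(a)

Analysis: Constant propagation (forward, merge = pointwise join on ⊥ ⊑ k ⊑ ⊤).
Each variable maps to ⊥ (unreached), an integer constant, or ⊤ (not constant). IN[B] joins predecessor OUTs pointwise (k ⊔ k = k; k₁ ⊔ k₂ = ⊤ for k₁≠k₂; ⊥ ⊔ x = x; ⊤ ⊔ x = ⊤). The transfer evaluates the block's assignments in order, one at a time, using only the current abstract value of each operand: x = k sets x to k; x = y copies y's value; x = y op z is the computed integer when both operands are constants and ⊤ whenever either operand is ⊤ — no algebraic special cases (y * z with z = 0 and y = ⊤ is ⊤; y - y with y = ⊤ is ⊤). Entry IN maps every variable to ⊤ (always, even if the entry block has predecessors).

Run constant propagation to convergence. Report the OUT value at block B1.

Answer: {a: -4, b: ⊤, c: ⊤, d: ⊤, e: 2, f: ⊤}

Working:
Per-block solution:
  B0: | IN=(all ⊤) | OUT={e:2; rest ⊤}
  B1: | IN={e:2; rest ⊤} | OUT={a:-4, e:2; rest ⊤}
  B2: | IN={a:-4, e:2; rest ⊤} | OUT={a:-4; rest ⊤}
  B3: | IN={a:-4; rest ⊤} | OUT={a:-4, c:3; rest ⊤}
  B4: | IN={a:-4, c:3; rest ⊤} | OUT={c:3; rest ⊤}

Merge at B1: IN[B1] = OUT[B0] = {a: ⊤, b: ⊤, c: ⊤, d: ⊤, e: 2, f: ⊤}
Applying B1's transfer function to that IN value gives OUT[B1] (row B1 above).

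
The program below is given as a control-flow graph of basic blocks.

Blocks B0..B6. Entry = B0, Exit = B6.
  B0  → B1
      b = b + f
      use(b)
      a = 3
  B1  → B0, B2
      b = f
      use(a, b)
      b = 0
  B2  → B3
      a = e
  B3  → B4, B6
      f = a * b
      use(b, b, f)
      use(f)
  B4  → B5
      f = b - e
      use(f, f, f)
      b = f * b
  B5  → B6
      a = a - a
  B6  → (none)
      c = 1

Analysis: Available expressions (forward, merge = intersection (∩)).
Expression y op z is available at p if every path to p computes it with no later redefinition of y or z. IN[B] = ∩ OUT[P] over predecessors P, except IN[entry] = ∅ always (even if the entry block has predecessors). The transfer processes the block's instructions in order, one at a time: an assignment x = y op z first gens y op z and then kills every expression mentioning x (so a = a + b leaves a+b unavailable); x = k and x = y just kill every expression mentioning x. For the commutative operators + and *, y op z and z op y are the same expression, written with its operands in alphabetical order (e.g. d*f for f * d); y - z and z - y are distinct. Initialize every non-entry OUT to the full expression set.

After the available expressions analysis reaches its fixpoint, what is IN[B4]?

Answer: {a*b}

Working:
Per-block solution:
  B0:   IN={}   OUT={}
  B1:   IN={}   OUT={}
  B2:   IN={}   OUT={}
  B3:   IN={}   OUT={a*b}
  B4:   IN={a*b}   OUT={}
  B5:   IN={}   OUT={}
  B6:   IN={}   OUT={}

Merge at B4: IN[B4] = OUT[B3] = {a*b}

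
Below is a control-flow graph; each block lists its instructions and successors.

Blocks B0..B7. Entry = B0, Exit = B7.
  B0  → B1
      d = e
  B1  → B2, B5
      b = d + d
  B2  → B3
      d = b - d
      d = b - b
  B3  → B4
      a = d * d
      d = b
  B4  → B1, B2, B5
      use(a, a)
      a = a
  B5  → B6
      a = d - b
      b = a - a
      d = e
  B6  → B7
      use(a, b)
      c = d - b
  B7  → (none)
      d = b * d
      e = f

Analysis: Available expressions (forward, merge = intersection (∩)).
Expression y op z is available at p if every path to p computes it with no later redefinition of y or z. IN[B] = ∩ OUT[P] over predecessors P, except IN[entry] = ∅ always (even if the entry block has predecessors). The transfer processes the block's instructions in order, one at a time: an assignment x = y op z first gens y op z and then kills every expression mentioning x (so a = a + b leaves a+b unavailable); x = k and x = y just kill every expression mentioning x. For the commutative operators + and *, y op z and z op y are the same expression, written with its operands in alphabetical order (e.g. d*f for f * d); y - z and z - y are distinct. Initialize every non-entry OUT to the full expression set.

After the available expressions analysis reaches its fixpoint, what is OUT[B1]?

Answer: {d+d}

Derivation:
Converged values:
  B0:   IN={}   OUT={}
  B1:   IN={}   OUT={d+d}
  B2:   IN={}   OUT={b-b}
  B3:   IN={b-b}   OUT={b-b}
  B4:   IN={b-b}   OUT={b-b}
  B5:   IN={}   OUT={a-a}
  B6:   IN={a-a}   OUT={a-a, d-b}
  B7:   IN={a-a, d-b}   OUT={a-a}

Merge at B1: IN[B1] = OUT[B0] ∩ OUT[B4] = {}
Applying B1's transfer function to that IN value gives OUT[B1] (row B1 above).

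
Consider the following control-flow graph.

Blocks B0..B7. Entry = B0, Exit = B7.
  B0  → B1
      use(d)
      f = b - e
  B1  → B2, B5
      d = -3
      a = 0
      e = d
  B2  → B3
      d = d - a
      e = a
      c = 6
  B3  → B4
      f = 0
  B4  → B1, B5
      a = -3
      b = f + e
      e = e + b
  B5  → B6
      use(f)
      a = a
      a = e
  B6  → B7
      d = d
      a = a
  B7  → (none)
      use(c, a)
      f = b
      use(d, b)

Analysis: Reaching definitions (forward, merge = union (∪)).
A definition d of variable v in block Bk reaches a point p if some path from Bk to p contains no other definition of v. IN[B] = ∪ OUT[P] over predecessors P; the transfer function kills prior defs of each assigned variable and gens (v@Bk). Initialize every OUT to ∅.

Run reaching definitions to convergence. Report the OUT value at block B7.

Answer: {a@B6, b@B4, c@B2, d@B6, e@B1, e@B4, f@B7}

Derivation:
Fixpoint table:
  B0:   IN={}   OUT={f@B0}
  B1:   IN={a@B4, b@B4, c@B2, d@B2, e@B4, f@B0, f@B3}   OUT={a@B1, b@B4, c@B2, d@B1, e@B1, f@B0, f@B3}
  B2:   IN={a@B1, b@B4, c@B2, d@B1, e@B1, f@B0, f@B3}   OUT={a@B1, b@B4, c@B2, d@B2, e@B2, f@B0, f@B3}
  B3:   IN={a@B1, b@B4, c@B2, d@B2, e@B2, f@B0, f@B3}   OUT={a@B1, b@B4, c@B2, d@B2, e@B2, f@B3}
  B4:   IN={a@B1, b@B4, c@B2, d@B2, e@B2, f@B3}   OUT={a@B4, b@B4, c@B2, d@B2, e@B4, f@B3}
  B5:   IN={a@B1, a@B4, b@B4, c@B2, d@B1, d@B2, e@B1, e@B4, f@B0, f@B3}   OUT={a@B5, b@B4, c@B2, d@B1, d@B2, e@B1, e@B4, f@B0, f@B3}
  B6:   IN={a@B5, b@B4, c@B2, d@B1, d@B2, e@B1, e@B4, f@B0, f@B3}   OUT={a@B6, b@B4, c@B2, d@B6, e@B1, e@B4, f@B0, f@B3}
  B7:   IN={a@B6, b@B4, c@B2, d@B6, e@B1, e@B4, f@B0, f@B3}   OUT={a@B6, b@B4, c@B2, d@B6, e@B1, e@B4, f@B7}

Merge at B7: IN[B7] = OUT[B6] = {a@B6, b@B4, c@B2, d@B6, e@B1, e@B4, f@B0, f@B3}
Applying B7's transfer function to that IN value gives OUT[B7] (row B7 above).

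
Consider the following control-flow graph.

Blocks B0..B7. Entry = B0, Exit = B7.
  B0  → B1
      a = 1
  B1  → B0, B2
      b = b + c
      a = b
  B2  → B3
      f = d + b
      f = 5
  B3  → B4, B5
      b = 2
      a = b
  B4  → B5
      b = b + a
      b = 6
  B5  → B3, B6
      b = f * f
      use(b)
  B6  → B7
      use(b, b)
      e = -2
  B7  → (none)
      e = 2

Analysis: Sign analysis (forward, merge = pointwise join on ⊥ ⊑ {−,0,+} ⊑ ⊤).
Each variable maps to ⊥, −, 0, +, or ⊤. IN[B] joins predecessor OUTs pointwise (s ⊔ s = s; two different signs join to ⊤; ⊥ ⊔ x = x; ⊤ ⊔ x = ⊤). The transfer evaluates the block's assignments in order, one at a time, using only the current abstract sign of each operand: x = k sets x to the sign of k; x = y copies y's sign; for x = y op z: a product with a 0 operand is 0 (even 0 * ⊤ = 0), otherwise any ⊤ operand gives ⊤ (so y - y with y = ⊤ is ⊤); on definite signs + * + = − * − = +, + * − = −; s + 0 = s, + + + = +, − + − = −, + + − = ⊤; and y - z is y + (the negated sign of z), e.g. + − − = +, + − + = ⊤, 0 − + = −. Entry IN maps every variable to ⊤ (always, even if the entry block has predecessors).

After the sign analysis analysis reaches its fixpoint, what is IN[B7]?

Answer: {a: +, b: +, c: ⊤, d: ⊤, e: -, f: +}

Derivation:
Converged values:
  B0: | IN=(all ⊤) | OUT={a:+; rest ⊤}
  B1: | IN={a:+; rest ⊤} | OUT=(all ⊤)
  B2: | IN=(all ⊤) | OUT={f:+; rest ⊤}
  B3: | IN={f:+; rest ⊤} | OUT={a:+, b:+, f:+; rest ⊤}
  B4: | IN={a:+, b:+, f:+; rest ⊤} | OUT={a:+, b:+, f:+; rest ⊤}
  B5: | IN={a:+, b:+, f:+; rest ⊤} | OUT={a:+, b:+, f:+; rest ⊤}
  B6: | IN={a:+, b:+, f:+; rest ⊤} | OUT={a:+, b:+, e:-, f:+; rest ⊤}
  B7: | IN={a:+, b:+, e:-, f:+; rest ⊤} | OUT={a:+, b:+, e:+, f:+; rest ⊤}

Merge at B7: IN[B7] = OUT[B6] = {a: +, b: +, c: ⊤, d: ⊤, e: -, f: +}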